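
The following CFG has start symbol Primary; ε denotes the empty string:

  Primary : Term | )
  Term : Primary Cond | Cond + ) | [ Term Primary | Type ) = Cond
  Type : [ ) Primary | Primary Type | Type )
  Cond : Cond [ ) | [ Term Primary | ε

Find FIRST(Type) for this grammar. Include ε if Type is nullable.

{ ), +, [ }

Type : [ ) Primary contributes {[}.
From Type : Primary Type: add FIRST(Primary) = { ), +, [ }.
From Type : Type ): add FIRST(Type) = { ), +, [ }.
Union: FIRST(Type) = { ), +, [ }.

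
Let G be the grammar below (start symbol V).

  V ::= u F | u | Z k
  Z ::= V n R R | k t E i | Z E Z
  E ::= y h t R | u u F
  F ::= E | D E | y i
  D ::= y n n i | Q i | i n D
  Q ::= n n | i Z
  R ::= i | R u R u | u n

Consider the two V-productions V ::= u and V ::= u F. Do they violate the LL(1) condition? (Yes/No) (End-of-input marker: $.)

FIRST(u) = { u } and FIRST(u F) = { u }.
Both contain u, so the two alternatives are not disjoint — LL(1) conflict.

Yes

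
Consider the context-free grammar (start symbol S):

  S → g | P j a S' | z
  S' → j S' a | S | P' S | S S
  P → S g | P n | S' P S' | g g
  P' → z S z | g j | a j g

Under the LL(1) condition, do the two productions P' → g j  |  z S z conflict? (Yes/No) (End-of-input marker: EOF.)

No

FIRST(g j) = { g } and FIRST(z S z) = { z }.
The FIRST sets are disjoint and neither alternative is nullable — no conflict.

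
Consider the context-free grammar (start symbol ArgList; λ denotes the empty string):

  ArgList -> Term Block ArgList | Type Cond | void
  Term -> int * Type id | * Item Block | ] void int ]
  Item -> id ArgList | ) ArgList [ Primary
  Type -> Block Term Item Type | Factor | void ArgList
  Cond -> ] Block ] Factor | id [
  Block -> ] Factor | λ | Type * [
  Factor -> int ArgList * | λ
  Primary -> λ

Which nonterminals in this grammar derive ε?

Directly nullable (have an λ-production): Block, Factor, Primary.
Type -> Factor with every symbol nullable, so Type is nullable.
No other nonterminal has a production whose RHS symbols are all nullable.

{ Block, Factor, Primary, Type }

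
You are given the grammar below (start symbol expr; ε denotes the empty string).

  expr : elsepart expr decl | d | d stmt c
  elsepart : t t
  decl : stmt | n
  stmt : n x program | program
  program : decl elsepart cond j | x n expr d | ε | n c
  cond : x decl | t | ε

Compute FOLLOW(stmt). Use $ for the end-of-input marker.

{ $, c, d, j, n, t, x }

In expr : d stmt c: add FIRST(c) = { c }.
In decl : stmt: stmt is at the end, add FOLLOW(decl) = { $, d, j, n, t, x }.
Union: FOLLOW(stmt) = { $, c, d, j, n, t, x }.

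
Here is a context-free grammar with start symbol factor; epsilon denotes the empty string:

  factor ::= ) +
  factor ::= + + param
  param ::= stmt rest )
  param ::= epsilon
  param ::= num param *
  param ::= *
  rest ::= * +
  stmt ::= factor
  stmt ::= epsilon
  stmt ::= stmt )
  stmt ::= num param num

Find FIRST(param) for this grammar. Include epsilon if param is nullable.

From param ::= stmt rest ): stmt nullable, take FIRST(stmt) ∪ FIRST(rest) = { ), *, +, num }.
param ::= epsilon contributes epsilon.
param ::= num param * contributes {num}.
param ::= * contributes {*}.
Union: FIRST(param) = { ), *, +, num, epsilon }.

{ ), *, +, num, epsilon }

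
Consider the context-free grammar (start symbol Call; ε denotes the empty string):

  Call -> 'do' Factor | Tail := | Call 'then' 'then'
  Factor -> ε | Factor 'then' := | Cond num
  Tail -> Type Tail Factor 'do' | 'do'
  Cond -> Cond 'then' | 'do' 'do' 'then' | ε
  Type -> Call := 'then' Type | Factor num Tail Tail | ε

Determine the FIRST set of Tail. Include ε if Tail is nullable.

From Tail -> Type Tail Factor 'do': Type nullable, take FIRST(Type) ∪ FIRST(Tail) = { 'do', 'then', num }.
Tail -> 'do' contributes {'do'}.
Union: FIRST(Tail) = { 'do', 'then', num }.

{ 'do', 'then', num }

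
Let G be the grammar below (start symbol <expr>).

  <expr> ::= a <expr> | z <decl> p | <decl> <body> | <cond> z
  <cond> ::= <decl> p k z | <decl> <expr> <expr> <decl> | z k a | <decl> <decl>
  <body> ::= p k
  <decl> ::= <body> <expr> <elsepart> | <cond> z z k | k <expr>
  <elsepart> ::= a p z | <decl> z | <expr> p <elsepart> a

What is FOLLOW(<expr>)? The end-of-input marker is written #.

<expr> is the start symbol, so # ∈ FOLLOW(<expr>).
In <expr> ::= a <expr>: <expr> is at the end, add FOLLOW(<expr>) = { #, a, k, p, z }.
In <cond> ::= <decl> <expr> <expr> <decl>: add FIRST(<expr> <decl>) = { a, k, p, z }.
In <cond> ::= <decl> <expr> <expr> <decl>: add FIRST(<decl>) = { k, p, z }.
In <decl> ::= <body> <expr> <elsepart>: add FIRST(<elsepart>) = { a, k, p, z }.
In <decl> ::= k <expr>: <expr> is at the end, add FOLLOW(<decl>) = { a, k, p, z }.
In <elsepart> ::= <expr> p <elsepart> a: add FIRST(p <elsepart> a) = { p }.
Union: FOLLOW(<expr>) = { #, a, k, p, z }.

{ #, a, k, p, z }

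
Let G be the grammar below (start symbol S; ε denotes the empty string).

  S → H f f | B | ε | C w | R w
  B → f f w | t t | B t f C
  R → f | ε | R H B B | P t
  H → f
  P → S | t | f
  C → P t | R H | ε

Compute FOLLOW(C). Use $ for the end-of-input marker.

{ $, f, t, w }

In S → C w: add FIRST(w) = { w }.
In B → B t f C: C is at the end, add FOLLOW(B) = { $, f, t, w }.
Union: FOLLOW(C) = { $, f, t, w }.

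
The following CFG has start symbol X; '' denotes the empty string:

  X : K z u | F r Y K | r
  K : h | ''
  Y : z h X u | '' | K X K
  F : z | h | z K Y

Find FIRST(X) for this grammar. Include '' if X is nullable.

From X : K z u: K nullable, take FIRST(K) ∪ {z} = { h, z }.
From X : F r Y K: add FIRST(F) = { h, z }.
X : r contributes {r}.
Union: FIRST(X) = { h, r, z }.

{ h, r, z }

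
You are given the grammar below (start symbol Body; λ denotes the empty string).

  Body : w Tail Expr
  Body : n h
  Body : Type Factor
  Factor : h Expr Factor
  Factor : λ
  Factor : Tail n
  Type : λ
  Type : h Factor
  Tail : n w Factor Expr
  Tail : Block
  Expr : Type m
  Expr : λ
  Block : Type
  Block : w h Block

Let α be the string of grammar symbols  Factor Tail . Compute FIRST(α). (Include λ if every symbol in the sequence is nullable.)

Add FIRST(Factor)\{λ} = { h, n, w }; Factor is nullable, continue.
Add FIRST(Tail)\{λ} = { h, n, w }; Tail is nullable, continue.
Every symbol is nullable, so include λ.

{ h, n, w, λ }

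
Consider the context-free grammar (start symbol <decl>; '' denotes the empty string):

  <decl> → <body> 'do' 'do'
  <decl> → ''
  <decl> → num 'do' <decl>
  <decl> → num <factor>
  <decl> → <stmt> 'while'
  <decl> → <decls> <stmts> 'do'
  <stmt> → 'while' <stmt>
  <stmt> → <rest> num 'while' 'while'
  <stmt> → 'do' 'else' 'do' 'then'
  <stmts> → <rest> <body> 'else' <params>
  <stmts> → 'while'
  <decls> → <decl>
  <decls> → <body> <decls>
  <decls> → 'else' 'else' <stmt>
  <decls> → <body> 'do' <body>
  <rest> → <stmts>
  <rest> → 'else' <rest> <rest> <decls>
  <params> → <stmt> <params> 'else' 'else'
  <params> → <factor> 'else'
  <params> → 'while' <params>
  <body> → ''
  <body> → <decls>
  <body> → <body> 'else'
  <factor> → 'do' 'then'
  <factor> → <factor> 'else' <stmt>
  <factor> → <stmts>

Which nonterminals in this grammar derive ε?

{ <body>, <decl>, <decls> }

Directly nullable (have an ''-production): <decl>, <body>.
<decls> → <decl> with every symbol nullable, so <decls> is nullable.
No other nonterminal has a production whose RHS symbols are all nullable.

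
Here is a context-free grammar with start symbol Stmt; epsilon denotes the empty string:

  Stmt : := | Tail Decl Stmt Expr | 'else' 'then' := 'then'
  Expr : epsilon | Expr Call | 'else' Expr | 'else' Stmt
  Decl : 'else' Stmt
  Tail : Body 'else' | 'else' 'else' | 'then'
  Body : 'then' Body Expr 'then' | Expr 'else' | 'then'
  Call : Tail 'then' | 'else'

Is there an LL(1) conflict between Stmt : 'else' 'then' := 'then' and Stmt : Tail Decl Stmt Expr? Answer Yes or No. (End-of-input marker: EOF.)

Yes

FIRST('else' 'then' := 'then') = { 'else' } and FIRST(Tail Decl Stmt Expr) = { 'else', 'then' }.
Both contain 'else', so the two alternatives are not disjoint — LL(1) conflict.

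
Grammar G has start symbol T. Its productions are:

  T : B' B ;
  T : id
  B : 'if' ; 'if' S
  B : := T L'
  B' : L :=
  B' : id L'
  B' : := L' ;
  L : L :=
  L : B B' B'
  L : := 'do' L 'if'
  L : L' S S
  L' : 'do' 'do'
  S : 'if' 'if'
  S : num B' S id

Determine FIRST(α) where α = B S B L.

{ 'if', := }

Add FIRST(B) = { 'if', := }; B is not nullable, stop.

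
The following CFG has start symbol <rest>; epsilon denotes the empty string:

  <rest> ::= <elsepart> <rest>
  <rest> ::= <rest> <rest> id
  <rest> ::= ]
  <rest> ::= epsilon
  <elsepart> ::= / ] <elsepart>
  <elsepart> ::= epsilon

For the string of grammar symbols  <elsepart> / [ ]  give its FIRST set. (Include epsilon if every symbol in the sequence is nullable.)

Add FIRST(<elsepart>)\{epsilon} = { / }; <elsepart> is nullable, continue.
/ is a terminal; add {/} and stop.

{ / }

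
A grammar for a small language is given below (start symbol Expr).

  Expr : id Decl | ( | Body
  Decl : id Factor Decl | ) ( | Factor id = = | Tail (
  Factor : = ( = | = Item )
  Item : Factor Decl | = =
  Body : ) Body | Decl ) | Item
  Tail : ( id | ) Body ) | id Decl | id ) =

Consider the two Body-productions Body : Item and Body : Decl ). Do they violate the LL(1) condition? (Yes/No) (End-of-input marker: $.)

Yes

FIRST(Item) = { = } and FIRST(Decl )) = { (, ), =, id }.
Both contain =, so the two alternatives are not disjoint — LL(1) conflict.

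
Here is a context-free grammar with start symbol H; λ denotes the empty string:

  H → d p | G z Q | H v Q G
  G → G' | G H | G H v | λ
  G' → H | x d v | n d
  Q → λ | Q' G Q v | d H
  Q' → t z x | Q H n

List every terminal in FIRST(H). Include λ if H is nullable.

{ d, n, x, z }

H → d p contributes {d}.
From H → G z Q: G nullable, take FIRST(G) ∪ {z} = { d, n, x, z }.
From H → H v Q G: add FIRST(H) = { d, n, x, z }.
Union: FIRST(H) = { d, n, x, z }.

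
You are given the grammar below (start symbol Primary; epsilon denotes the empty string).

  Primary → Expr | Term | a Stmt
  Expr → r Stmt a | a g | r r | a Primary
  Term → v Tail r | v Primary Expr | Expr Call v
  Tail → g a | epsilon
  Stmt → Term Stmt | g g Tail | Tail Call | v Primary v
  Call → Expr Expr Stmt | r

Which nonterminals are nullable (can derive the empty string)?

Directly nullable (have an epsilon-production): Tail.
No other nonterminal has a production whose RHS symbols are all nullable.

{ Tail }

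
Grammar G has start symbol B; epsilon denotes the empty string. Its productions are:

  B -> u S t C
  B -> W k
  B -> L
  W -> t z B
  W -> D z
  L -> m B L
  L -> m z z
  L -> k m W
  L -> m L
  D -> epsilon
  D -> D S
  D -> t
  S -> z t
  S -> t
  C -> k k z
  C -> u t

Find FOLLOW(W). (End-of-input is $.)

{ $, k, m }

In B -> W k: add FIRST(k) = { k }.
In L -> k m W: W is at the end, add FOLLOW(L) = { $, k, m }.
Union: FOLLOW(W) = { $, k, m }.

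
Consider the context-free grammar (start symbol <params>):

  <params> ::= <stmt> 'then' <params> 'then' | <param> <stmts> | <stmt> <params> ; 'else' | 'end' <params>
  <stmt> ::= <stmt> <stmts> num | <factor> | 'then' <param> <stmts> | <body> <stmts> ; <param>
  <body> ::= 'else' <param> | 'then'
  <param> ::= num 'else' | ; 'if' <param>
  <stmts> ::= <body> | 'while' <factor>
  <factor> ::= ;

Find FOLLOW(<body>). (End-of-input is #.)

{ #, 'else', 'end', 'then', 'while', ;, num }

In <stmt> ::= <body> <stmts> ; <param>: add FIRST(<stmts> ; <param>) = { 'else', 'then', 'while' }.
In <stmts> ::= <body>: <body> is at the end, add FOLLOW(<stmts>) = { #, 'else', 'end', 'then', 'while', ;, num }.
Union: FOLLOW(<body>) = { #, 'else', 'end', 'then', 'while', ;, num }.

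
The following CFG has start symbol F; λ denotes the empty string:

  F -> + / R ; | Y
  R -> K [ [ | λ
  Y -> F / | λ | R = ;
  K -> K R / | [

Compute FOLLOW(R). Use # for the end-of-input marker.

In F -> + / R ;: add FIRST(;) = { ; }.
In Y -> R = ;: add FIRST(= ;) = { = }.
In K -> K R /: add FIRST(/) = { / }.
Union: FOLLOW(R) = { /, ;, = }.

{ /, ;, = }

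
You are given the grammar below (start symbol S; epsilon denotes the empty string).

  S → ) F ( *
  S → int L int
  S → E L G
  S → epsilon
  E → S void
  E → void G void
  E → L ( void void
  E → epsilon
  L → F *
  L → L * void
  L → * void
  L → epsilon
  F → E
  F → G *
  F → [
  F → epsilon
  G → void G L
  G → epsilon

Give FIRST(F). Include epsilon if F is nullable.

From F → E: add FIRST(E) = { (, ), *, [, int, void, epsilon } (including epsilon since E is nullable).
From F → G *: G nullable, take FIRST(G) ∪ {*} = { *, void }.
F → [ contributes {[}.
F → epsilon contributes epsilon.
Union: FIRST(F) = { (, ), *, [, int, void, epsilon }.

{ (, ), *, [, int, void, epsilon }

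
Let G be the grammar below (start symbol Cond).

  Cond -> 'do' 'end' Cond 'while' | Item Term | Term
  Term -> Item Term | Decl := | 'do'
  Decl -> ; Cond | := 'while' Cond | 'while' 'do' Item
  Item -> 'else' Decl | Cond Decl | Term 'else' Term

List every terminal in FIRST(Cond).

Cond -> 'do' 'end' Cond 'while' contributes {'do'}.
From Cond -> Item Term: add FIRST(Item) = { 'do', 'else', 'while', :=, ; }.
From Cond -> Term: add FIRST(Term) = { 'do', 'else', 'while', :=, ; }.
Union: FIRST(Cond) = { 'do', 'else', 'while', :=, ; }.

{ 'do', 'else', 'while', :=, ; }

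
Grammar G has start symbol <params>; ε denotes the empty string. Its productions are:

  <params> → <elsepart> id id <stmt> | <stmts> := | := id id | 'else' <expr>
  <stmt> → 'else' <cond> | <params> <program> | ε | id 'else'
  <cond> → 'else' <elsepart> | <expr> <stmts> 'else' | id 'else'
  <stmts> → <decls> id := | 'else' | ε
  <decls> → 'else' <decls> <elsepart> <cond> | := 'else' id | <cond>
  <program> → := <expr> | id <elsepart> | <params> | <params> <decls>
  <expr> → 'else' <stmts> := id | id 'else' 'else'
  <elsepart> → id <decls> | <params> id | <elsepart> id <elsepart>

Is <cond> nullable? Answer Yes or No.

No

Nullable nonterminals: <stmt>, <stmts>.
No production of <cond> has an RHS whose symbols are all nullable, so <cond> is not nullable.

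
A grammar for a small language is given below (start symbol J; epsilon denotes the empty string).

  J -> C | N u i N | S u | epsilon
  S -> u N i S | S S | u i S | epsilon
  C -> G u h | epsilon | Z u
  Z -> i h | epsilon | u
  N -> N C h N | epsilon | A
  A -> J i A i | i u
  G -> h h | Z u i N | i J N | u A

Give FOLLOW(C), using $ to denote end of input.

In J -> C: C is at the end, add FOLLOW(J) = { $, h, i, u }.
In N -> N C h N: add FIRST(h N) = { h }.
Union: FOLLOW(C) = { $, h, i, u }.

{ $, h, i, u }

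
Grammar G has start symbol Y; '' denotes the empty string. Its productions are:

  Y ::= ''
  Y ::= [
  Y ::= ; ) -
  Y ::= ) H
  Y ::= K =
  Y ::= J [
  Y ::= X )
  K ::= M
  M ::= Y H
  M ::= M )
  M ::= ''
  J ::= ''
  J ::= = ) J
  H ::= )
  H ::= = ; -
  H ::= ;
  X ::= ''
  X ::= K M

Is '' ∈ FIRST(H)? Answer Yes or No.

Nullable nonterminals: J, K, M, X, Y.
No production of H has an RHS whose symbols are all nullable, so H is not nullable.

No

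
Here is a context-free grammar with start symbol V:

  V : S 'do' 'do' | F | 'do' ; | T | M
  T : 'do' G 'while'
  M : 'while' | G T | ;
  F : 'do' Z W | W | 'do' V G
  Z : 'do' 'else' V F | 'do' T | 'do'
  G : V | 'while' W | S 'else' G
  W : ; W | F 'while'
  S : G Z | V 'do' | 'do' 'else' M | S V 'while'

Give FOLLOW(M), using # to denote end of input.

In V : M: M is at the end, add FOLLOW(V) = { #, 'do', 'else', 'while', ; }.
In S : 'do' 'else' M: M is at the end, add FOLLOW(S) = { 'do', 'else', 'while', ; }.
Union: FOLLOW(M) = { #, 'do', 'else', 'while', ; }.

{ #, 'do', 'else', 'while', ; }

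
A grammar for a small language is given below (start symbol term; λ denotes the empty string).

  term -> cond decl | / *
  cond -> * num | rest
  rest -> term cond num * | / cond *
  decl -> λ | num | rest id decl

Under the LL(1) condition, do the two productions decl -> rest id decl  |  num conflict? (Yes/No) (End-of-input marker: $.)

FIRST(rest id decl) = { *, / } and FIRST(num) = { num }.
The FIRST sets are disjoint and neither alternative is nullable — no conflict.

No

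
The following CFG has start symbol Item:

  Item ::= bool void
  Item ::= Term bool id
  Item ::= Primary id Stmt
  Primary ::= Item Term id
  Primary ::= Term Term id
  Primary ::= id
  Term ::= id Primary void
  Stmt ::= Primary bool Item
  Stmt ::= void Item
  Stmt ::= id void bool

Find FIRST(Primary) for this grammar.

From Primary ::= Item Term id: add FIRST(Item) = { bool, id }.
From Primary ::= Term Term id: add FIRST(Term) = { id }.
Primary ::= id contributes {id}.
Union: FIRST(Primary) = { bool, id }.

{ bool, id }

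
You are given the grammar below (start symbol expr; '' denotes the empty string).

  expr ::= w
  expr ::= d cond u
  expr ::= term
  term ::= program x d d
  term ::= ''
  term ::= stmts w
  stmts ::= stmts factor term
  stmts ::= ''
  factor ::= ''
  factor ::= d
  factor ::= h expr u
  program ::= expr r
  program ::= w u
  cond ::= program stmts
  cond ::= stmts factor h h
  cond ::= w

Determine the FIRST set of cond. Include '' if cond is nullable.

{ d, h, r, w }

From cond ::= program stmts: add FIRST(program) = { d, h, r, w }.
From cond ::= stmts factor h h: stmts, factor nullable, take FIRST(stmts) ∪ FIRST(factor) ∪ {h} = { d, h, r, w }.
cond ::= w contributes {w}.
Union: FIRST(cond) = { d, h, r, w }.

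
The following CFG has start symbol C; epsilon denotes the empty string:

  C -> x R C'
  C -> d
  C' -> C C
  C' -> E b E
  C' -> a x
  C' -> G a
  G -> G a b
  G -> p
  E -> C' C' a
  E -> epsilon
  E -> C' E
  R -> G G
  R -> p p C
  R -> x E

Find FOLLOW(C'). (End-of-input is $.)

In C -> x R C': C' is at the end, add FOLLOW(C) = { $, a, b, d, p, x }.
In E -> C' C' a: add FIRST(C' a) = { a, b, d, p, x }.
In E -> C' C' a: add FIRST(a) = { a }.
In E -> C' E: add FIRST(E)\{epsilon} = { a, b, d, p, x }.
  Since E is nullable, also add FOLLOW(E) = { $, a, b, d, p, x }.
Union: FOLLOW(C') = { $, a, b, d, p, x }.

{ $, a, b, d, p, x }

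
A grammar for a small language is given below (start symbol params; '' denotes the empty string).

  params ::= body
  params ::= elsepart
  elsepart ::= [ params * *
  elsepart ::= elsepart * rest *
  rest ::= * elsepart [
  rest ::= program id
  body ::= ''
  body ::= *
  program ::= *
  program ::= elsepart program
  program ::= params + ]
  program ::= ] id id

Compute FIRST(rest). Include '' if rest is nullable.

{ *, +, [, ] }

rest ::= * elsepart [ contributes {*}.
From rest ::= program id: add FIRST(program) = { *, +, [, ] }.
Union: FIRST(rest) = { *, +, [, ] }.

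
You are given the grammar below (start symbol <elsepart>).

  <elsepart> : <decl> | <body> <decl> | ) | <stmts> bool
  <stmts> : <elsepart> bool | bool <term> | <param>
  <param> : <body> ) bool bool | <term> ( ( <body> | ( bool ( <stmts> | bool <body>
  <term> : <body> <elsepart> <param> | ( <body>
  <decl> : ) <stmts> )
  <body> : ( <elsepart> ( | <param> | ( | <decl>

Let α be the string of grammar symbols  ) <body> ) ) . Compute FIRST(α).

{ ) }

) is a terminal; add {)} and stop.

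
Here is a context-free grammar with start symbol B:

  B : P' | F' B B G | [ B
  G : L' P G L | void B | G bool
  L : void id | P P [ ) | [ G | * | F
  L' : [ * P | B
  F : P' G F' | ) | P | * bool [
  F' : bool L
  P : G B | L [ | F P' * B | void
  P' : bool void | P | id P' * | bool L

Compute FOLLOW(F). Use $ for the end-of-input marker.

{ $, ), *, [, bool, id, void }

In L : F: F is at the end, add FOLLOW(L) = { $, ), *, [, bool, id, void }.
In P : F P' * B: add FIRST(P' * B) = { ), *, [, bool, id, void }.
Union: FOLLOW(F) = { $, ), *, [, bool, id, void }.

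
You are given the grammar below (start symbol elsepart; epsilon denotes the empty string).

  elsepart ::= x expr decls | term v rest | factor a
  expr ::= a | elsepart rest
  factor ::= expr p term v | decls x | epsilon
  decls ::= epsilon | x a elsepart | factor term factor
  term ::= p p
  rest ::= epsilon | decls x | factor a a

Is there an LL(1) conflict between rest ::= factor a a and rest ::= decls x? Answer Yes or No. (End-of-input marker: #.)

Yes

FIRST(factor a a) = { a, p, x } and FIRST(decls x) = { a, p, x }.
Both contain a, so the two alternatives are not disjoint — LL(1) conflict.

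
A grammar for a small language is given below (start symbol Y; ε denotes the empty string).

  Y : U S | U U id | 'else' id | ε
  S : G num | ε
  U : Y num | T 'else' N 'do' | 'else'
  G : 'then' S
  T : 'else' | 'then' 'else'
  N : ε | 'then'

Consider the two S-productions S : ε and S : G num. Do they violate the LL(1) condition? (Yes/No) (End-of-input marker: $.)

No

FIRST(ε) = { ε } and FIRST(G num) = { 'then' }.
The first is nullable but FOLLOW(S) = { $, num } is disjoint from FIRST of the second.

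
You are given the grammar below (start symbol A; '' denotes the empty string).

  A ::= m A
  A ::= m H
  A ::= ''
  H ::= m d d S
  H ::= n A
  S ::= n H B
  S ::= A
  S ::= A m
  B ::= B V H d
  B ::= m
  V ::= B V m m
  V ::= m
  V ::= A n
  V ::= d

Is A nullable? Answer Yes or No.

Yes

A has an ''-production, so A ⇒ ''.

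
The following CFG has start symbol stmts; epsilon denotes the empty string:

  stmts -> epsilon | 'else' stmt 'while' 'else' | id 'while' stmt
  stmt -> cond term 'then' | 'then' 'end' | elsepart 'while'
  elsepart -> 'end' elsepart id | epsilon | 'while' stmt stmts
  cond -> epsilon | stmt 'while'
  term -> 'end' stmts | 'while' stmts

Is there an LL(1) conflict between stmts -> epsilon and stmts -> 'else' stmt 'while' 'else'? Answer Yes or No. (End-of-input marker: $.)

No

FIRST(epsilon) = { epsilon } and FIRST('else' stmt 'while' 'else') = { 'else' }.
The first is nullable but FOLLOW(stmts) = { $, 'then', 'while', id } is disjoint from FIRST of the second.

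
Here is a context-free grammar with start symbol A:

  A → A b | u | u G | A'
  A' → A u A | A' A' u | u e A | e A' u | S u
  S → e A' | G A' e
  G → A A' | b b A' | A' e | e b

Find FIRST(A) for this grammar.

{ b, e, u }

From A → A b: add FIRST(A) = { b, e, u }.
A → u contributes {u}.
A → u G contributes {u}.
From A → A': add FIRST(A') = { b, e, u }.
Union: FIRST(A) = { b, e, u }.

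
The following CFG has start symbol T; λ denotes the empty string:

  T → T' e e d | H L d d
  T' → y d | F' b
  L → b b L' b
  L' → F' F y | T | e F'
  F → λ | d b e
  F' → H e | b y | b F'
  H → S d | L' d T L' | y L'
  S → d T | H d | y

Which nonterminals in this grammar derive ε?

{ F }

Directly nullable (have an λ-production): F.
No other nonterminal has a production whose RHS symbols are all nullable.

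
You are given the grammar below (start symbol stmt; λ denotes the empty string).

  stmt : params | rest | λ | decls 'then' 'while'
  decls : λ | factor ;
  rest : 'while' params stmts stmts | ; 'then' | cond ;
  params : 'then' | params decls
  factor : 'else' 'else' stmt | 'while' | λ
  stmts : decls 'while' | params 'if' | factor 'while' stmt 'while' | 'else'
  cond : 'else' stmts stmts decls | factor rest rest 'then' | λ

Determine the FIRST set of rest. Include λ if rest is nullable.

{ 'else', 'while', ; }

rest : 'while' params stmts stmts contributes {'while'}.
rest : ; 'then' contributes {;}.
From rest : cond ;: cond nullable, take FIRST(cond) ∪ {;} = { 'else', 'while', ; }.
Union: FIRST(rest) = { 'else', 'while', ; }.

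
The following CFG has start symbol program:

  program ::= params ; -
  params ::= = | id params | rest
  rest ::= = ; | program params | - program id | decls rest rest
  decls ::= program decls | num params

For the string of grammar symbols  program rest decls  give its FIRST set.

Add FIRST(program) = { -, =, id, num }; program is not nullable, stop.

{ -, =, id, num }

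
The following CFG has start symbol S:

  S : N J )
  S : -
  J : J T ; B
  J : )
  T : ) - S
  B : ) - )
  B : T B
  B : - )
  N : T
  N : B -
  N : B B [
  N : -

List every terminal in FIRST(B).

B : ) - ) contributes {)}.
From B : T B: add FIRST(T) = { ) }.
B : - ) contributes {-}.
Union: FIRST(B) = { ), - }.

{ ), - }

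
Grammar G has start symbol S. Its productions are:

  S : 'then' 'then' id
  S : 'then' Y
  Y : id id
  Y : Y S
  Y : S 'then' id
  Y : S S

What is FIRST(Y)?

Y : id id contributes {id}.
From Y : Y S: add FIRST(Y) = { 'then', id }.
From Y : S 'then' id: add FIRST(S) = { 'then' }.
From Y : S S: add FIRST(S) = { 'then' }.
Union: FIRST(Y) = { 'then', id }.

{ 'then', id }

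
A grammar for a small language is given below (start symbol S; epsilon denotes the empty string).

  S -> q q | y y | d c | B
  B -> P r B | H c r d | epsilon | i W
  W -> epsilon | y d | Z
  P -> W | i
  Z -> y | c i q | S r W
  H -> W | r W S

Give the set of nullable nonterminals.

Directly nullable (have an epsilon-production): B, W.
S -> B with every symbol nullable, so S is nullable.
H -> W with every symbol nullable, so H is nullable.
P -> W with every symbol nullable, so P is nullable.
No other nonterminal has a production whose RHS symbols are all nullable.

{ B, H, P, S, W }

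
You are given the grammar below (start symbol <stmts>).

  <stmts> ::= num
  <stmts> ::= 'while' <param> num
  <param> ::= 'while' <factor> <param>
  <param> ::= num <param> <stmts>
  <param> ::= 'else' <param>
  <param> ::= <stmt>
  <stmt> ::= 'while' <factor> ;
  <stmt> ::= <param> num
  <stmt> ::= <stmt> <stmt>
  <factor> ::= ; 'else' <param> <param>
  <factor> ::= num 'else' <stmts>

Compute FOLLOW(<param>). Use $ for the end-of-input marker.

In <stmts> ::= 'while' <param> num: add FIRST(num) = { num }.
In <param> ::= 'while' <factor> <param>: <param> is at the end, add FOLLOW(<param>) = { 'else', 'while', ;, num }.
In <param> ::= num <param> <stmts>: add FIRST(<stmts>) = { 'while', num }.
In <param> ::= 'else' <param>: <param> is at the end, add FOLLOW(<param>) = { 'else', 'while', ;, num }.
In <stmt> ::= <param> num: add FIRST(num) = { num }.
In <factor> ::= ; 'else' <param> <param>: add FIRST(<param>) = { 'else', 'while', num }.
In <factor> ::= ; 'else' <param> <param>: <param> is at the end, add FOLLOW(<factor>) = { 'else', 'while', ;, num }.
Union: FOLLOW(<param>) = { 'else', 'while', ;, num }.

{ 'else', 'while', ;, num }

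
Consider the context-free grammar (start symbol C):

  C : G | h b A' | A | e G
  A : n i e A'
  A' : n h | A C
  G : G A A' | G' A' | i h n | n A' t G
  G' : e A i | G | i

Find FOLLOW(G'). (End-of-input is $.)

In G : G' A': add FIRST(A') = { n }.
Union: FOLLOW(G') = { n }.

{ n }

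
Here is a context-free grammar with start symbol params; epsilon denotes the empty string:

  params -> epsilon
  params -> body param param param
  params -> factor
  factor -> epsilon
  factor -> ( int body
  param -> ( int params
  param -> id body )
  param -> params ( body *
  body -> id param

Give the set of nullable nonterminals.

Directly nullable (have an epsilon-production): params, factor.
No other nonterminal has a production whose RHS symbols are all nullable.

{ factor, params }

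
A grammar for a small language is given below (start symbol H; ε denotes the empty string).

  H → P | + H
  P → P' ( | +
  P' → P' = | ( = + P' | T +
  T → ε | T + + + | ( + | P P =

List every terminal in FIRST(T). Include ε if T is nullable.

{ (, +, ε }

T → ε contributes ε.
From T → T + + +: T nullable, take FIRST(T) ∪ {+} = { (, + }.
T → ( + contributes {(}.
From T → P P =: add FIRST(P) = { (, + }.
Union: FIRST(T) = { (, +, ε }.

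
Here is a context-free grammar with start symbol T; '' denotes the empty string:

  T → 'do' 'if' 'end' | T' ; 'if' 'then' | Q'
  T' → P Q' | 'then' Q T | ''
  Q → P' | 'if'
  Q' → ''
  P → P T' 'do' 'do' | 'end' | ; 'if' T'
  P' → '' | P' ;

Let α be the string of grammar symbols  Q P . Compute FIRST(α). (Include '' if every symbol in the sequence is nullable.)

Add FIRST(Q)\{''} = { 'if', ; }; Q is nullable, continue.
Add FIRST(P) = { 'end', ; }; P is not nullable, stop.

{ 'end', 'if', ; }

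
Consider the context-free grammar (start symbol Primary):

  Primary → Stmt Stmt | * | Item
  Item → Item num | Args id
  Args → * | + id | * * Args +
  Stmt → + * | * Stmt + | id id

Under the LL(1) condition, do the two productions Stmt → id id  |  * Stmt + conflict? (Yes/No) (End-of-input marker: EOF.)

FIRST(id id) = { id } and FIRST(* Stmt +) = { * }.
The FIRST sets are disjoint and neither alternative is nullable — no conflict.

No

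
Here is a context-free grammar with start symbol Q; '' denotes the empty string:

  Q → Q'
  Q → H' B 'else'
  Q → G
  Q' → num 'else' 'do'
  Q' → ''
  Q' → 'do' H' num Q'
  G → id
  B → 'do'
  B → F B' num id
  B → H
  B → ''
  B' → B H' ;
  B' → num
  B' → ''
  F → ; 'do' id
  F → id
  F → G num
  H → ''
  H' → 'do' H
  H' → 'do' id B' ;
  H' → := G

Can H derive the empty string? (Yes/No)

Yes

H has an ''-production, so H ⇒ ''.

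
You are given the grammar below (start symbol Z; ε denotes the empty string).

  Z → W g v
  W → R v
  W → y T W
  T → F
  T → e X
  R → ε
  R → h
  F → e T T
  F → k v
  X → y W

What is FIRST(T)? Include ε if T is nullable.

From T → F: add FIRST(F) = { e, k }.
T → e X contributes {e}.
Union: FIRST(T) = { e, k }.

{ e, k }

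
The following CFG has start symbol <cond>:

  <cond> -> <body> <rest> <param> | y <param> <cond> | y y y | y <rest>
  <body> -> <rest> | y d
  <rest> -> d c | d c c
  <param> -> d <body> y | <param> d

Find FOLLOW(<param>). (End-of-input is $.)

In <cond> -> <body> <rest> <param>: <param> is at the end, add FOLLOW(<cond>) = { $ }.
In <cond> -> y <param> <cond>: add FIRST(<cond>) = { d, y }.
In <param> -> <param> d: add FIRST(d) = { d }.
Union: FOLLOW(<param>) = { $, d, y }.

{ $, d, y }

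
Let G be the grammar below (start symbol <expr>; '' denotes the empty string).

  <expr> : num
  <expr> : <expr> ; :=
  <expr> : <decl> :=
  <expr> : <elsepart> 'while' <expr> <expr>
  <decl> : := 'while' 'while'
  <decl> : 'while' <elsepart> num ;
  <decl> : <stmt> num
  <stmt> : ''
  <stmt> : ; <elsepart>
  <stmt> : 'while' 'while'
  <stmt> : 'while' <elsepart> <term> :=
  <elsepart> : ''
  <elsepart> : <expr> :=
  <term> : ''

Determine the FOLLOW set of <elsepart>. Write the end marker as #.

In <expr> : <elsepart> 'while' <expr> <expr>: add FIRST('while' <expr> <expr>) = { 'while' }.
In <decl> : 'while' <elsepart> num ;: add FIRST(num ;) = { num }.
In <stmt> : ; <elsepart>: <elsepart> is at the end, add FOLLOW(<stmt>) = { num }.
In <stmt> : 'while' <elsepart> <term> :=: add FIRST(<term> :=) = { := }.
Union: FOLLOW(<elsepart>) = { 'while', :=, num }.

{ 'while', :=, num }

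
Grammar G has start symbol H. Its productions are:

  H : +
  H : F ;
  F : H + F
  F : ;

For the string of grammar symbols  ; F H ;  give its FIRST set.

; is a terminal; add {;} and stop.

{ ; }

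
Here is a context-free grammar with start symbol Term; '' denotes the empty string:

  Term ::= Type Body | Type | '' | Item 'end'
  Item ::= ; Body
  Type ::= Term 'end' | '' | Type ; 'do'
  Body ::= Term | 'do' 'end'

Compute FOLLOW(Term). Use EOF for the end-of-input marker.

Term is the start symbol, so EOF ∈ FOLLOW(Term).
In Type ::= Term 'end': add FIRST('end') = { 'end' }.
In Body ::= Term: Term is at the end, add FOLLOW(Body) = { EOF, 'end' }.
Union: FOLLOW(Term) = { EOF, 'end' }.

{ EOF, 'end' }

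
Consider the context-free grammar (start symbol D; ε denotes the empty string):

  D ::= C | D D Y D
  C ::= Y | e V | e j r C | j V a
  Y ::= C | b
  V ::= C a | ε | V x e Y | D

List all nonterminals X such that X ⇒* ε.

Directly nullable (have an ε-production): V.
No other nonterminal has a production whose RHS symbols are all nullable.

{ V }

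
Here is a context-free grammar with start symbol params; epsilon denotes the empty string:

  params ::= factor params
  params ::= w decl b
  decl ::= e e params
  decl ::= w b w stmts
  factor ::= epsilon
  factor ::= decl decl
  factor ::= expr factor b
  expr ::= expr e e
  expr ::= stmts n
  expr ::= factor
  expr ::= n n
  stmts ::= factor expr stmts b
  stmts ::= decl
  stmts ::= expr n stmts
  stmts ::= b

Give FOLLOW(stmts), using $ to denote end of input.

{ b, e, n, w }

In decl ::= w b w stmts: stmts is at the end, add FOLLOW(decl) = { b, e, n, w }.
In expr ::= stmts n: add FIRST(n) = { n }.
In stmts ::= factor expr stmts b: add FIRST(b) = { b }.
In stmts ::= expr n stmts: stmts is at the end, add FOLLOW(stmts) = { b, e, n, w }.
Union: FOLLOW(stmts) = { b, e, n, w }.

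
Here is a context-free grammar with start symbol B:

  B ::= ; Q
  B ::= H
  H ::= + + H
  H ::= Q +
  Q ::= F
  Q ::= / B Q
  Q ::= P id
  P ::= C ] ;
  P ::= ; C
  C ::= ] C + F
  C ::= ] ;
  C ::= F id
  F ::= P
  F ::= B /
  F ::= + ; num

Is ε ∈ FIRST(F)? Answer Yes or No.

No nonterminal in this grammar is nullable.
No production of F has an RHS whose symbols are all nullable, so F is not nullable.

No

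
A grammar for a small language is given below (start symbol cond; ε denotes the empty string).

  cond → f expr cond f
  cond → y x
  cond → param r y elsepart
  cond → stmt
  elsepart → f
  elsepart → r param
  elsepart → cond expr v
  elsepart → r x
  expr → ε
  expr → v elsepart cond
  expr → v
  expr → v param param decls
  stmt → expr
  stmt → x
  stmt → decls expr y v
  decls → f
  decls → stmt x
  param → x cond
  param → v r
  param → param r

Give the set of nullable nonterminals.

Directly nullable (have an ε-production): expr.
stmt → expr with every symbol nullable, so stmt is nullable.
cond → stmt with every symbol nullable, so cond is nullable.
No other nonterminal has a production whose RHS symbols are all nullable.

{ cond, expr, stmt }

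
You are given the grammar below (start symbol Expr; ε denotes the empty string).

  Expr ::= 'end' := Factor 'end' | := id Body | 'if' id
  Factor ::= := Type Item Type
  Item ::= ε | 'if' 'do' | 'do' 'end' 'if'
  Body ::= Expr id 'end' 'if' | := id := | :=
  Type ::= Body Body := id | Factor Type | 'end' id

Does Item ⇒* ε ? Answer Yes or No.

Item has an ε-production, so Item ⇒ ε.

Yes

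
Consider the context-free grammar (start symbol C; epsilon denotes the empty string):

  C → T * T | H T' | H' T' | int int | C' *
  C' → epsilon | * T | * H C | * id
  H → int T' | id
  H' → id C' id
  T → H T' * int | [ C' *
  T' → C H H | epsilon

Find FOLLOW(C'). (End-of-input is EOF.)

In C → C' *: add FIRST(*) = { * }.
In H' → id C' id: add FIRST(id) = { id }.
In T → [ C' *: add FIRST(*) = { * }.
Union: FOLLOW(C') = { *, id }.

{ *, id }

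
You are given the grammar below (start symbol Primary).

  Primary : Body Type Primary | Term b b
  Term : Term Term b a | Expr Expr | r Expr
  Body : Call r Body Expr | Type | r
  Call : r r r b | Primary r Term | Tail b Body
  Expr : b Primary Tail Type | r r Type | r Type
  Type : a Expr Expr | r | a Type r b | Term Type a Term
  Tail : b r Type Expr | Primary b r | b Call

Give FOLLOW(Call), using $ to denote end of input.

In Body : Call r Body Expr: add FIRST(r Body Expr) = { r }.
In Tail : b Call: Call is at the end, add FOLLOW(Tail) = { a, b, r }.
Union: FOLLOW(Call) = { a, b, r }.

{ a, b, r }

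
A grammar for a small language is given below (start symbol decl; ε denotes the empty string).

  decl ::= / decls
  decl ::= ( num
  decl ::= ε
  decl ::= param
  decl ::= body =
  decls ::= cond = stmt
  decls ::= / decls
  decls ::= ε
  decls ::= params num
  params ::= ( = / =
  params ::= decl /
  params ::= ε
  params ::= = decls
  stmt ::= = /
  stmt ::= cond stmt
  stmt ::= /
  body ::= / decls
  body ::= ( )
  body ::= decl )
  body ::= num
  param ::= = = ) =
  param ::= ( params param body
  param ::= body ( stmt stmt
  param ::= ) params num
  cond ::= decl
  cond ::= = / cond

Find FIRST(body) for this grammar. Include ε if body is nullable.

{ (, ), /, =, num }

body ::= / decls contributes {/}.
body ::= ( ) contributes {(}.
From body ::= decl ): decl nullable, take FIRST(decl) ∪ {)} = { (, ), /, =, num }.
body ::= num contributes {num}.
Union: FIRST(body) = { (, ), /, =, num }.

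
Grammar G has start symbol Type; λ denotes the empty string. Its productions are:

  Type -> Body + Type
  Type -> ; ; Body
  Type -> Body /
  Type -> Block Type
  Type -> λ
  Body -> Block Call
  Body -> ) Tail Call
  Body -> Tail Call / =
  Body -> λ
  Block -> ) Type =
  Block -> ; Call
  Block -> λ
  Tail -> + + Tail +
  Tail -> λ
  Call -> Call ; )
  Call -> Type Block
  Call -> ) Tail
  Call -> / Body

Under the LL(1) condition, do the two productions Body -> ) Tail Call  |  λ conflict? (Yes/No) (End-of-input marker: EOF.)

FIRST() Tail Call) = { ) } and FIRST(λ) = { λ }.
The second alternative is nullable and FOLLOW(Body) = { EOF, ), +, /, ;, = } shares ) with FIRST of the first — conflict.

Yes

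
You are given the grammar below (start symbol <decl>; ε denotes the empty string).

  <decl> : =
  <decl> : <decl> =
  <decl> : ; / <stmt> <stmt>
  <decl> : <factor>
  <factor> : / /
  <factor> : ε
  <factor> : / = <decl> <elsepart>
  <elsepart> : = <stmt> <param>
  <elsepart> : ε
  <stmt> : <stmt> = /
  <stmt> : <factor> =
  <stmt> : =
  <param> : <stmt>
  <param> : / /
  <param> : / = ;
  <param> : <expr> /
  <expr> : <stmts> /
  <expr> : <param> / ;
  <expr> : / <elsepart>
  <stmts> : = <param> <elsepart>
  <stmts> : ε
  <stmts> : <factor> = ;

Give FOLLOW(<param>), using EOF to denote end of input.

{ EOF, /, = }

In <elsepart> : = <stmt> <param>: <param> is at the end, add FOLLOW(<elsepart>) = { EOF, /, = }.
In <expr> : <param> / ;: add FIRST(/ ;) = { / }.
In <stmts> : = <param> <elsepart>: add FIRST(<elsepart>)\{ε} = { = }.
  Since <elsepart> is nullable, also add FOLLOW(<stmts>) = { / }.
Union: FOLLOW(<param>) = { EOF, /, = }.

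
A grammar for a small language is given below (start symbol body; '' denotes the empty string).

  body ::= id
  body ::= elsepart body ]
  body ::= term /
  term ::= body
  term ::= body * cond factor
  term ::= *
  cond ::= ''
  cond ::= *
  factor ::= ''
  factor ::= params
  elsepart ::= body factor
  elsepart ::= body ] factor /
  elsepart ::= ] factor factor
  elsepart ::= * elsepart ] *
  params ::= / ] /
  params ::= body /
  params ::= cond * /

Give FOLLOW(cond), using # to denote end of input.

{ *, /, ], id }

In term ::= body * cond factor: add FIRST(factor)\{''} = { *, /, ], id }.
  Since factor is nullable, also add FOLLOW(term) = { / }.
In params ::= cond * /: add FIRST(* /) = { * }.
Union: FOLLOW(cond) = { *, /, ], id }.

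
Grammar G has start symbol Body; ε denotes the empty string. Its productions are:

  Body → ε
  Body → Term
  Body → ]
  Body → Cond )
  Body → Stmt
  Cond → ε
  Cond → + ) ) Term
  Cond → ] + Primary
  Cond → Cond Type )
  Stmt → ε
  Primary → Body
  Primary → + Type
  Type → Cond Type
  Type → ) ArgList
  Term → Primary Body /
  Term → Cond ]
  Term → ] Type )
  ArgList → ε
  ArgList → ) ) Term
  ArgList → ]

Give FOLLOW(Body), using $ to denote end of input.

Body is the start symbol, so $ ∈ FOLLOW(Body).
In Primary → Body: Body is at the end, add FOLLOW(Primary) = { ), +, /, ] }.
In Term → Primary Body /: add FIRST(/) = { / }.
Union: FOLLOW(Body) = { $, ), +, /, ] }.

{ $, ), +, /, ] }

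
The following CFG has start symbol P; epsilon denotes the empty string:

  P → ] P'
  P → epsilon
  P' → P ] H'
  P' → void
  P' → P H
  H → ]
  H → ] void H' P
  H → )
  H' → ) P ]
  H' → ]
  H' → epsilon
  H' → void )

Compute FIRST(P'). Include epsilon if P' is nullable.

From P' → P ] H': P nullable, take FIRST(P) ∪ {]} = { ] }.
P' → void contributes {void}.
From P' → P H: P nullable, take FIRST(P) ∪ FIRST(H) = { ), ] }.
Union: FIRST(P') = { ), ], void }.

{ ), ], void }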